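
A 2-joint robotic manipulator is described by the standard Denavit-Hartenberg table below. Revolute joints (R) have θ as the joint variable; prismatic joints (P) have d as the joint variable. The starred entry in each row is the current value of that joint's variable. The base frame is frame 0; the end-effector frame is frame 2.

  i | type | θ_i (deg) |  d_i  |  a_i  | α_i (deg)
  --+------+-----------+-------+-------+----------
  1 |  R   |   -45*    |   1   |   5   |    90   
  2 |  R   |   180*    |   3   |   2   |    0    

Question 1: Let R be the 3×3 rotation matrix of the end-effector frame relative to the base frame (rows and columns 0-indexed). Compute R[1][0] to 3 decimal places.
End-effector x-axis (col 0 of R) = (-0.7071,0.7071,0.0000)
R[1][0] = 0.7071

0.707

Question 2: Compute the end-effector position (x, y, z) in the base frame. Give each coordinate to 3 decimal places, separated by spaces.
0.000 -4.243 1.000

after link 1: o_1 = (3.5355, -3.5355, 1.0000)
after link 2: o_2 = (0.0000, -4.2426, 1.0000)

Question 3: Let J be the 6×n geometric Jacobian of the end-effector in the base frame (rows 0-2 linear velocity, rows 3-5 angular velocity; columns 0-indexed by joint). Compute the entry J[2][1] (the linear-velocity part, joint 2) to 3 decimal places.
axis z_1 = (-0.7071,-0.7071,0.0000); lever o_n−o_1 = (-3.5355,-0.7071,0.0000)
cross product → J_v[:, 1] = (-0.0000,0.0000,-2.0000)
J_ω[:, 1] = z_1
entry J[2][1] = -2.0000

-2.000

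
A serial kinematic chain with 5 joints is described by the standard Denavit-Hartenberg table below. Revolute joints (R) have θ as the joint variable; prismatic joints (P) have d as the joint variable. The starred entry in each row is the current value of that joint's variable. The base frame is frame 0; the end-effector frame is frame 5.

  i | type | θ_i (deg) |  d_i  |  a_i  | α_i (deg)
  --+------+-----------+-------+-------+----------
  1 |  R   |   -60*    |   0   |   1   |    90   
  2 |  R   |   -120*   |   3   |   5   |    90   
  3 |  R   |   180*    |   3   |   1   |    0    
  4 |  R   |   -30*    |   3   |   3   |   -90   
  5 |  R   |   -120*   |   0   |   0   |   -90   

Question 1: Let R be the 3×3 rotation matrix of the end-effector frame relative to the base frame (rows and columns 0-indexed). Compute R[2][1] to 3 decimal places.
-0.433

End-effector y-axis (col 1 of R) = (-0.8750,-0.2165,-0.4330)
R[2][1] = -0.4330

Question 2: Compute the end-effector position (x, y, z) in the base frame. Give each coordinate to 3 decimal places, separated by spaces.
-6.346 1.991 1.786

after link 1: o_1 = (0.5000, -0.8660, 0.0000)
after link 2: o_2 = (-3.3481, -0.2010, -4.3301)
after link 3: o_3 = (-4.3971, 1.6160, -1.9641)
after link 4: o_4 = (-6.3457, 1.9910, 1.7859)
after link 5: o_5 = (-6.3457, 1.9910, 1.7859)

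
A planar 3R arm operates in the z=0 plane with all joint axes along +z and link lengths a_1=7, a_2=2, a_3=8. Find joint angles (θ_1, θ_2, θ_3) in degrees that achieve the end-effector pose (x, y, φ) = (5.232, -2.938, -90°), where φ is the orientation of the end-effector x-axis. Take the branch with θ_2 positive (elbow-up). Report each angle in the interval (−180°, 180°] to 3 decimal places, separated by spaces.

28.108 90.005 151.887

wrist centre = target − a_3·(cos φ, sin φ) = (5.2320, 5.0620)
cos θ_2 = (52.9977−7²−2²)/(2·7·2) = -0.0001; θ_2 = 90.0048° (elbow-up)
β = atan2(5.0620,5.2320) = 44.0539°; ψ = atan2(2.0000,6.9998) = 15.9458°
θ_1 = β − ψ = 28.1081°
θ_3 = φ − θ_1 − θ_2 = 151.8871° (wrapped to (-180°,180°])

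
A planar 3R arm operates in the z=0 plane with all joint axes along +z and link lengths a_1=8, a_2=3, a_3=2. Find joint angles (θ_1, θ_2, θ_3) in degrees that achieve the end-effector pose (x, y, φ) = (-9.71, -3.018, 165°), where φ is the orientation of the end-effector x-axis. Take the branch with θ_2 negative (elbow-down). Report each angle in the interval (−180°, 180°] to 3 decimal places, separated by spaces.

-134.999 -90.000 29.999

wrist centre = target − a_3·(cos φ, sin φ) = (-7.7781, -3.5356)
cos θ_2 = (73.0003−8²−3²)/(2·8·3) = 0.0000; θ_2 = -89.9996° (elbow-down)
β = atan2(-3.5356,-7.7781) = -155.5553°; ψ = atan2(-3.0000,8.0000) = -20.5560°
θ_1 = β − ψ = -134.9993°
θ_3 = φ − θ_1 − θ_2 = 29.9989° (wrapped to (-180°,180°])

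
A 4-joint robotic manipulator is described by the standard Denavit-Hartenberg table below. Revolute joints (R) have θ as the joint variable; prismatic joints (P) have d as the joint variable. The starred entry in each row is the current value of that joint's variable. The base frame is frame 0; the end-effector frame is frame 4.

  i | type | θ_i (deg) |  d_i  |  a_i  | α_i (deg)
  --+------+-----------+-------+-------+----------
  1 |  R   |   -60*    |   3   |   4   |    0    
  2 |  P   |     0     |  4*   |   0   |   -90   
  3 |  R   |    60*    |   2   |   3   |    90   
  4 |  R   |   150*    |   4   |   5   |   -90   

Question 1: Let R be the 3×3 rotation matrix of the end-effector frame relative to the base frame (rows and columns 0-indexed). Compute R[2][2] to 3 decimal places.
End-effector z-axis (col 2 of R) = (-0.8750,-0.2165,0.4330)
R[2][2] = 0.4330

0.433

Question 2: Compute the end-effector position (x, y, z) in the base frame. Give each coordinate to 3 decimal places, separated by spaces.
after link 1: o_1 = (2.0000, -3.4641, 3.0000)
after link 2: o_2 = (2.0000, -3.4641, 7.0000)
after link 3: o_3 = (4.4821, -3.7631, 4.4019)
after link 4: o_4 = (7.2966, -3.6381, 10.1519)

7.297 -3.638 10.152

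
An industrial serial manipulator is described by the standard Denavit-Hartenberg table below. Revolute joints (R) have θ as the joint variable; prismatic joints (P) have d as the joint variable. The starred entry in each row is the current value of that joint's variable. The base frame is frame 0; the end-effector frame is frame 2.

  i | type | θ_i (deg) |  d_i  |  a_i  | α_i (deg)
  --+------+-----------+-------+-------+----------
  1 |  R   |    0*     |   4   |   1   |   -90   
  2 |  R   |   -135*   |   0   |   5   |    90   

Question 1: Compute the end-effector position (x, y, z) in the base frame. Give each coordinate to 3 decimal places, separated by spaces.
after link 1: o_1 = (1.0000, 0.0000, 4.0000)
after link 2: o_2 = (-2.5355, -0.0000, 7.5355)

-2.536 -0.000 7.536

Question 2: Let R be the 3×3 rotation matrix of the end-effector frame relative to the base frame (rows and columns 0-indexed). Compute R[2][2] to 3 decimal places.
End-effector z-axis (col 2 of R) = (-0.7071,0.0000,-0.7071)
R[2][2] = -0.7071

-0.707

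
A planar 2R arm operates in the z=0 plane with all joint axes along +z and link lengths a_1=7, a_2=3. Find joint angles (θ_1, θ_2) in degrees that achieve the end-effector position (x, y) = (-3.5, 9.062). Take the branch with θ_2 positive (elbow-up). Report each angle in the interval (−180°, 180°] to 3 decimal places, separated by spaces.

cos θ_2 = (94.3698−7²−3²)/(2·7·3) = 0.8659; θ_2 = 30.0088° (elbow-up)
β = atan2(9.0620,-3.5000) = 111.1180°; ψ = atan2(1.5004,9.5978) = 8.8849°
θ_1 = β − ψ = 102.2330°

102.233 30.009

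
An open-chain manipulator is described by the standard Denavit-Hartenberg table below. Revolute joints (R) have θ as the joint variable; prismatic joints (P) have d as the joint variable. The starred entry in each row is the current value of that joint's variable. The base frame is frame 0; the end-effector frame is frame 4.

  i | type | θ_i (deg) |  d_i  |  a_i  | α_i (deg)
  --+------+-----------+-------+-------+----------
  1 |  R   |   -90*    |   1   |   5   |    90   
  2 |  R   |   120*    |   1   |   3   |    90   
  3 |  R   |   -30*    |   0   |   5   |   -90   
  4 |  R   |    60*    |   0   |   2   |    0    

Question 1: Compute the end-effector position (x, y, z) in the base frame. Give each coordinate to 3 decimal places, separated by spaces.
after link 1: o_1 = (0.0000, -5.0000, 1.0000)
after link 2: o_2 = (-1.0000, -3.5000, 3.5981)
after link 3: o_3 = (1.5000, -1.3349, 7.3481)
after link 4: o_4 = (2.0000, 0.5981, 7.2321)

2.000 0.598 7.232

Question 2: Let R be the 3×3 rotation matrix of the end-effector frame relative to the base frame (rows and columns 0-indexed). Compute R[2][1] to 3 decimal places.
End-effector y-axis (col 1 of R) = (-0.4330,0.0580,-0.8995)
R[2][1] = -0.8995

-0.900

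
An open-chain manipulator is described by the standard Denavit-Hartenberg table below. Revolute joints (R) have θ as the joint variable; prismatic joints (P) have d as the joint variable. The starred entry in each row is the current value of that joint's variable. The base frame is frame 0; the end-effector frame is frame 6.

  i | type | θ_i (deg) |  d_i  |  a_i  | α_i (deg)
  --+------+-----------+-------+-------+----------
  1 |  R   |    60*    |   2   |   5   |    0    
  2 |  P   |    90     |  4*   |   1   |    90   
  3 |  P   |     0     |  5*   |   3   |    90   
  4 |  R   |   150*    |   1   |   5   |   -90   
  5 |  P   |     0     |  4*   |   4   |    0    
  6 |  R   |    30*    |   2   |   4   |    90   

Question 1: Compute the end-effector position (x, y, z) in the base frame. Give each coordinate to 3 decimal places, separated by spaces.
14.000 4.660 7.000

after link 1: o_1 = (2.5000, 4.3301, 2.0000)
after link 2: o_2 = (1.6340, 4.8301, 6.0000)
after link 3: o_3 = (1.5359, 10.6603, 6.0000)
after link 4: o_4 = (6.5359, 10.6603, 5.0000)
after link 5: o_5 = (10.5359, 6.6603, 5.0000)
after link 6: o_6 = (14.0000, 4.6603, 7.0000)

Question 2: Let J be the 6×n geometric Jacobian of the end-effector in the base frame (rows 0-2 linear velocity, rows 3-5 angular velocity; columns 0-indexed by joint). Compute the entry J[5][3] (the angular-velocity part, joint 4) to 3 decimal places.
-1.000

axis z_3 = (0.0000,0.0000,-1.0000); lever o_n−o_3 = (12.4641,-6.0000,1.0000)
cross product → J_v[:, 3] = (-6.0000,-12.4641,-0.0000)
J_ω[:, 3] = z_3
entry J[5][3] = -1.0000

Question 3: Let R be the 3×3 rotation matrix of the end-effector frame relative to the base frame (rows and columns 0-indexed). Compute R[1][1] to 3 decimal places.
-1.000

End-effector y-axis (col 1 of R) = (-0.0000,-1.0000,-0.0000)
R[1][1] = -1.0000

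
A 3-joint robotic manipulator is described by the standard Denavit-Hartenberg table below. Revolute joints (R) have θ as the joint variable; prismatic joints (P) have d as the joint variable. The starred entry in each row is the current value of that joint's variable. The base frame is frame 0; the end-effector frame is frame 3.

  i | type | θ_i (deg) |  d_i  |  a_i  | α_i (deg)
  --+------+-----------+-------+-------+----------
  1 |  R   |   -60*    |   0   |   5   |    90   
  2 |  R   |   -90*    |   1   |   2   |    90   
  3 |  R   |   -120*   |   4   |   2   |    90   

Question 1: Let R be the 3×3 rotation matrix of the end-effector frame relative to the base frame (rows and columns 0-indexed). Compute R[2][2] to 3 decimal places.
0.866

End-effector z-axis (col 2 of R) = (-0.4330,-0.2500,0.8660)
R[2][2] = 0.8660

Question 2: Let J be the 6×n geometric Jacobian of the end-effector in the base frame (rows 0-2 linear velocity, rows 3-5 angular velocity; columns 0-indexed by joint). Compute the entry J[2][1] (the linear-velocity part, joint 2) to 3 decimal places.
-4.000

axis z_1 = (-0.8660,-0.5000,0.0000); lever o_n−o_1 = (-1.3660,3.8301,-1.0000)
cross product → J_v[:, 1] = (0.5000,-0.8660,-4.0000)
J_ω[:, 1] = z_1
entry J[2][1] = -4.0000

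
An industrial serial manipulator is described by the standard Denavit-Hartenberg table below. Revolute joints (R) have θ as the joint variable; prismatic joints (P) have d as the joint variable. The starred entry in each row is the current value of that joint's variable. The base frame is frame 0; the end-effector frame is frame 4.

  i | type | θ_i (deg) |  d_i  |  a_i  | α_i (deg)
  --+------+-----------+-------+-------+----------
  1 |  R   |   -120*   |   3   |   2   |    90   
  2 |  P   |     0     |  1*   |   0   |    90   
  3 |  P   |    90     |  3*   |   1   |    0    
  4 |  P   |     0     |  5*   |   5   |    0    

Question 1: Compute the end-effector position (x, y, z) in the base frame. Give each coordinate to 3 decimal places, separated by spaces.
after link 1: o_1 = (-1.0000, -1.7321, 3.0000)
after link 2: o_2 = (-1.8660, -1.2321, 3.0000)
after link 3: o_3 = (-2.7321, -0.7321, 0.0000)
after link 4: o_4 = (-7.0622, 1.7679, -5.0000)

-7.062 1.768 -5.000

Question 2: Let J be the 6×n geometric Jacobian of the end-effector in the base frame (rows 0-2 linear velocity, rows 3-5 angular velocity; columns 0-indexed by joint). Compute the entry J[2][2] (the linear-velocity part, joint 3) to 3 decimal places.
prismatic axis z_2 = (-0.0000,0.0000,-1.0000)
J_v[:, 2] = z_2; J_ω[:, 2] = (0,0,0)
entry J[2][2] = -1.0000

-1.000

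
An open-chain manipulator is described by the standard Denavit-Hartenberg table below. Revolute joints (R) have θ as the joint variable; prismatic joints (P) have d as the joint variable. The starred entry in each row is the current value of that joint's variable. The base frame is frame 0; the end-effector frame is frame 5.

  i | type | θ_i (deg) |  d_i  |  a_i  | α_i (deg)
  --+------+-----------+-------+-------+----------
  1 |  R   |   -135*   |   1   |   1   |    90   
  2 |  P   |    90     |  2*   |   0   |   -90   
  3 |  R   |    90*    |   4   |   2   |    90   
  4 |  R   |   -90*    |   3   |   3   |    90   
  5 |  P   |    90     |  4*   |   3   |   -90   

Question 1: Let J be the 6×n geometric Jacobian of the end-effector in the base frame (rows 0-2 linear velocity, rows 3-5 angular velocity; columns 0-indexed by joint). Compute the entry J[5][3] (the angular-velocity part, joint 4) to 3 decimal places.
1.000

axis z_3 = (0.0000,0.0000,1.0000); lever o_n−o_3 = (-4.9497,0.7071,6.0000)
cross product → J_v[:, 3] = (-0.7071,-4.9497,0.0000)
J_ω[:, 3] = z_3
entry J[5][3] = 1.0000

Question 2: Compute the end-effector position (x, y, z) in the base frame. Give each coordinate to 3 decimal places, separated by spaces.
after link 1: o_1 = (-0.7071, -0.7071, 1.0000)
after link 2: o_2 = (-2.1213, 0.7071, 1.0000)
after link 3: o_3 = (2.1213, 2.1213, 1.0000)
after link 4: o_4 = (-0.0000, -0.0000, 4.0000)
after link 5: o_5 = (-2.8284, 2.8284, 7.0000)

-2.828 2.828 7.000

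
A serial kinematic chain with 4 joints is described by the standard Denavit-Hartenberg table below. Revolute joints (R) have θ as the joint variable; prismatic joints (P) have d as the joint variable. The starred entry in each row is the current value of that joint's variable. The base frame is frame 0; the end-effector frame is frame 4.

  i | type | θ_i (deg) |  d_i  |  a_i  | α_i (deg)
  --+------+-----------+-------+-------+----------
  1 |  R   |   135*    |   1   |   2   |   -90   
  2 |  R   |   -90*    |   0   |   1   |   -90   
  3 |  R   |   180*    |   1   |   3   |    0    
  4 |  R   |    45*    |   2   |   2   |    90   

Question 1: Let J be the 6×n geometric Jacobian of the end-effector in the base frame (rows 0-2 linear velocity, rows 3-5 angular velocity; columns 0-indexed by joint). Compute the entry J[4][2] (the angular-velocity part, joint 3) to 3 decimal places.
0.707

axis z_2 = (-0.7071,0.7071,-0.0000); lever o_n−o_2 = (-3.1213,1.1213,-4.4142)
cross product → J_v[:, 2] = (-3.1213,-3.1213,1.4142)
J_ω[:, 2] = z_2
entry J[4][2] = 0.7071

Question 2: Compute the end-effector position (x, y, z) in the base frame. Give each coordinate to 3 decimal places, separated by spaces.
after link 1: o_1 = (-1.4142, 1.4142, 1.0000)
after link 2: o_2 = (-1.4142, 1.4142, 2.0000)
after link 3: o_3 = (-2.1213, 2.1213, -1.0000)
after link 4: o_4 = (-4.5355, 2.5355, -2.4142)

-4.536 2.536 -2.414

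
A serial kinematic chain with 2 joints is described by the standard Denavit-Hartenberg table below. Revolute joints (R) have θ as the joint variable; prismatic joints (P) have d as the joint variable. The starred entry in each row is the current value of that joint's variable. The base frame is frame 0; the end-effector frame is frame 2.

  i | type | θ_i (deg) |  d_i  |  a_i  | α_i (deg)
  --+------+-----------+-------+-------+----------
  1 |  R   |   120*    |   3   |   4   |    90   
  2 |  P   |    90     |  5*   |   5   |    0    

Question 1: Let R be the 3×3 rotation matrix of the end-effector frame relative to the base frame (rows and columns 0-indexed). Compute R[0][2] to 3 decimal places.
0.866

End-effector z-axis (col 2 of R) = (0.8660,0.5000,0.0000)
R[0][2] = 0.8660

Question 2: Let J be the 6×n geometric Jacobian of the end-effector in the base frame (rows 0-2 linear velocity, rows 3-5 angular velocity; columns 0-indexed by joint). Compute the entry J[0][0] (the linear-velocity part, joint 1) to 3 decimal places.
-5.964

axis z_0 = ẑ; lever o_n−o_0 = (2.3301,5.9641,8.0000)
cross product → J_v[:, 0] = (-5.9641,2.3301,0.0000)
J_ω[:, 0] = z_0
entry J[0][0] = -5.9641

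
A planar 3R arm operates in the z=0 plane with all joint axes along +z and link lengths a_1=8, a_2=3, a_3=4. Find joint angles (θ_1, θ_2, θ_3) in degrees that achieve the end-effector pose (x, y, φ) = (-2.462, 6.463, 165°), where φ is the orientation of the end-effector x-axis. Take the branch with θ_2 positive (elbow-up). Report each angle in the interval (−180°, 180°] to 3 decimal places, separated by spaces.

60.006 150.014 -45.020

wrist centre = target − a_3·(cos φ, sin φ) = (1.4017, 5.4277)
cos θ_2 = (31.4250−8²−3²)/(2·8·3) = -0.8661; θ_2 = 150.0139° (elbow-up)
β = atan2(5.4277,1.4017) = 75.5198°; ψ = atan2(1.4994,5.4016) = 15.5136°
θ_1 = β − ψ = 60.0062°
θ_3 = φ − θ_1 − θ_2 = -45.0201° (wrapped to (-180°,180°])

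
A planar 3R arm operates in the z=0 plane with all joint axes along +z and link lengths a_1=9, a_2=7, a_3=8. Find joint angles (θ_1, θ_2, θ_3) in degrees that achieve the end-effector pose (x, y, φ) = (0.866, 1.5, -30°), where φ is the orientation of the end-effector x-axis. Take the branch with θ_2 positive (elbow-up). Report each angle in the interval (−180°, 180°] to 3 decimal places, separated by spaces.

wrist centre = target − a_3·(cos φ, sin φ) = (-6.0622, 5.5000)
cos θ_2 = (67.0003−9²−7²)/(2·9·7) = -0.5000; θ_2 = 119.9998° (elbow-up)
β = atan2(5.5000,-6.0622) = 137.7838°; ψ = atan2(6.0622,5.5000) = 47.7836°
θ_1 = β − ψ = 90.0002°
θ_3 = φ − θ_1 − θ_2 = 120.0000° (wrapped to (-180°,180°])

90.000 120.000 120.000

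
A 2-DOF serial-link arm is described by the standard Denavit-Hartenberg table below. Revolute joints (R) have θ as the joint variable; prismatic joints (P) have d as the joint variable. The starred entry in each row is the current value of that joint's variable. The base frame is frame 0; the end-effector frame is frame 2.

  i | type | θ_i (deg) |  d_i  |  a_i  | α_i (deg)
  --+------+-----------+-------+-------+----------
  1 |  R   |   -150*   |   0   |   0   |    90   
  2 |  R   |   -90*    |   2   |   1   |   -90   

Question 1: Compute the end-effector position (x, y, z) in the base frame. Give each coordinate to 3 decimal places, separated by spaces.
-1.000 1.732 -1.000

after link 1: o_1 = (0.0000, 0.0000, 0.0000)
after link 2: o_2 = (-1.0000, 1.7321, -1.0000)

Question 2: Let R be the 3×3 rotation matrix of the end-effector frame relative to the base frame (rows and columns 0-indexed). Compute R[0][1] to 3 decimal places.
0.500

End-effector y-axis (col 1 of R) = (0.5000,-0.8660,-0.0000)
R[0][1] = 0.5000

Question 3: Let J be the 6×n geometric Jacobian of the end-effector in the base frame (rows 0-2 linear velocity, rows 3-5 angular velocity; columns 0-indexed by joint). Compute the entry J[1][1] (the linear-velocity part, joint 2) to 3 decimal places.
-0.500

axis z_1 = (-0.5000,0.8660,0.0000); lever o_n−o_1 = (-1.0000,1.7321,-1.0000)
cross product → J_v[:, 1] = (-0.8660,-0.5000,0.0000)
J_ω[:, 1] = z_1
entry J[1][1] = -0.5000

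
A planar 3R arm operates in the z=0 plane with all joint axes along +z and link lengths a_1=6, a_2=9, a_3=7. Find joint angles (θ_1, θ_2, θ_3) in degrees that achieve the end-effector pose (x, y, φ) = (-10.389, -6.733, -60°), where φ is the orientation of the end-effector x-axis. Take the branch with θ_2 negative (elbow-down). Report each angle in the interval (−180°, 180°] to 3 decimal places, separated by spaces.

wrist centre = target − a_3·(cos φ, sin φ) = (-13.8890, -0.6708)
cos θ_2 = (193.3543−6²−9²)/(2·6·9) = 0.7070; θ_2 = -45.0099° (elbow-down)
β = atan2(-0.6708,-13.8890) = -177.2348°; ψ = atan2(-6.3651,12.3629) = -27.2418°
θ_1 = β − ψ = -149.9930°
θ_3 = φ − θ_1 − θ_2 = 135.0029° (wrapped to (-180°,180°])

-149.993 -45.010 135.003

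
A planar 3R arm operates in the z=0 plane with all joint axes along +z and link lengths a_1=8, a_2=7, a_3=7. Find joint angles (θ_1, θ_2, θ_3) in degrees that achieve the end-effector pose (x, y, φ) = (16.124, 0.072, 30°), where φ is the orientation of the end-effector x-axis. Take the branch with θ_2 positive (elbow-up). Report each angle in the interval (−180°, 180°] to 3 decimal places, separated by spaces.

-60.001 90.004 -0.003

wrist centre = target − a_3·(cos φ, sin φ) = (10.0618, -3.4280)
cos θ_2 = (112.9914−8²−7²)/(2·8·7) = -0.0001; θ_2 = 90.0044° (elbow-up)
β = atan2(-3.4280,10.0618) = -18.8137°; ψ = atan2(7.0000,7.9995) = 41.1878°
θ_1 = β − ψ = -60.0015°
θ_3 = φ − θ_1 − θ_2 = -0.0029° (wrapped to (-180°,180°])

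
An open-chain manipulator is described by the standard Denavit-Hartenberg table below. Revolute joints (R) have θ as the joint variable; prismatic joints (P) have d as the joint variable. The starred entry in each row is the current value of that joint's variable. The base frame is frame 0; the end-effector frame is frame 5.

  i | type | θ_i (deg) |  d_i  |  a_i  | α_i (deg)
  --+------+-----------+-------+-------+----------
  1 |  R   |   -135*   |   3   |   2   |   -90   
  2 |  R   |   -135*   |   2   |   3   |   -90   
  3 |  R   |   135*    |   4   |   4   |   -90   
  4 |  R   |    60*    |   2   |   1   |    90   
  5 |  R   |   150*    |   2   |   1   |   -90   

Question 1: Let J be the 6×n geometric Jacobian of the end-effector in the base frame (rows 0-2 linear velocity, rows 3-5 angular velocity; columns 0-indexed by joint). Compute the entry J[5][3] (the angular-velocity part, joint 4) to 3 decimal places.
-0.500

axis z_3 = (0.1464,-0.8536,-0.5000); lever o_n−o_3 = (-1.6114,-2.3124,-1.5245)
cross product → J_v[:, 3] = (0.1450,1.0290,-1.7141)
J_ω[:, 3] = z_3
entry J[5][3] = -0.5000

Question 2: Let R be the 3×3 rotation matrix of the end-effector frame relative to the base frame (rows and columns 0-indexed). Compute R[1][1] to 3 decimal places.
End-effector y-axis (col 1 of R) = (0.9892,0.1232,0.0795)
R[1][1] = 0.1232

0.123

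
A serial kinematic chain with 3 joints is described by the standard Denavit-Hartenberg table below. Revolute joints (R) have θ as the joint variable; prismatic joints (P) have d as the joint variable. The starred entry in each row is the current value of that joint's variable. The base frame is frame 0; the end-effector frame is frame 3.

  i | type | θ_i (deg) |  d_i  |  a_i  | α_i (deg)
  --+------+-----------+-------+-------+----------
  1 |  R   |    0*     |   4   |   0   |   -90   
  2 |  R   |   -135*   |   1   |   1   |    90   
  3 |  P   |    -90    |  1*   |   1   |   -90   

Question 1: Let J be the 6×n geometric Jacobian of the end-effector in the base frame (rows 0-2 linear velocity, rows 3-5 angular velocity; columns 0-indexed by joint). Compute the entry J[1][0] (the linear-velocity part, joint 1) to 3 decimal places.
-1.414

axis z_0 = ẑ; lever o_n−o_0 = (-1.4142,0.0000,4.0000)
cross product → J_v[:, 0] = (-0.0000,-1.4142,0.0000)
J_ω[:, 0] = z_0
entry J[1][0] = -1.4142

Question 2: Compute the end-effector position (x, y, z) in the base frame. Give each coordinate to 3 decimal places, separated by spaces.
after link 1: o_1 = (0.0000, 0.0000, 4.0000)
after link 2: o_2 = (-0.7071, 1.0000, 4.7071)
after link 3: o_3 = (-1.4142, 0.0000, 4.0000)

-1.414 0.000 4.000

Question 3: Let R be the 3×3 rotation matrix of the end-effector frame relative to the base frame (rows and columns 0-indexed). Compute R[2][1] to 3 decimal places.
0.707

End-effector y-axis (col 1 of R) = (0.7071,-0.0000,0.7071)
R[2][1] = 0.7071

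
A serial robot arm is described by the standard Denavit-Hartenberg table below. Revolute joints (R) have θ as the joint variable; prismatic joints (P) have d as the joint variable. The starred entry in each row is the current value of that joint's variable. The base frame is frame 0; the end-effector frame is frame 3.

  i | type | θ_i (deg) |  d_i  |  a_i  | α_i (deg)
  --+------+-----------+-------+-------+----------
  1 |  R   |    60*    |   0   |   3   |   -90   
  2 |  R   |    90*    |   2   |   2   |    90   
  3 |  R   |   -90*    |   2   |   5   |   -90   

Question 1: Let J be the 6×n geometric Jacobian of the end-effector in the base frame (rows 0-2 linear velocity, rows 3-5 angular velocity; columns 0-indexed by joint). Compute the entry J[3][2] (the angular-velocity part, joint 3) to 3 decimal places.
axis z_2 = (0.5000,0.8660,0.0000); lever o_n−o_2 = (5.3301,-0.7679,-0.0000)
cross product → J_v[:, 2] = (-0.0000,0.0000,-5.0000)
J_ω[:, 2] = z_2
entry J[3][2] = 0.5000

0.500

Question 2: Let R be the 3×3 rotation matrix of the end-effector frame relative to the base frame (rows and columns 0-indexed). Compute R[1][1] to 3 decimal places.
End-effector y-axis (col 1 of R) = (-0.5000,-0.8660,-0.0000)
R[1][1] = -0.8660

-0.866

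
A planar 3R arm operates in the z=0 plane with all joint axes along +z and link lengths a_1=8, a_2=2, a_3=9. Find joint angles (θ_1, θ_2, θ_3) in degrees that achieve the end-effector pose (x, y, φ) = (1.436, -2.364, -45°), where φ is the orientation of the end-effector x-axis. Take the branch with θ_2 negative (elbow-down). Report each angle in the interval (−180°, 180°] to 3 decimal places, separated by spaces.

149.997 -150.010 -44.987

wrist centre = target − a_3·(cos φ, sin φ) = (-4.9280, 4.0000)
cos θ_2 = (40.2845−8²−2²)/(2·8·2) = -0.8661; θ_2 = -150.0097° (elbow-down)
β = atan2(4.0000,-4.9280) = 140.9342°; ψ = atan2(-0.9997,6.2678) = -9.0623°
θ_1 = β − ψ = 149.9965°
θ_3 = φ − θ_1 − θ_2 = -44.9869° (wrapped to (-180°,180°])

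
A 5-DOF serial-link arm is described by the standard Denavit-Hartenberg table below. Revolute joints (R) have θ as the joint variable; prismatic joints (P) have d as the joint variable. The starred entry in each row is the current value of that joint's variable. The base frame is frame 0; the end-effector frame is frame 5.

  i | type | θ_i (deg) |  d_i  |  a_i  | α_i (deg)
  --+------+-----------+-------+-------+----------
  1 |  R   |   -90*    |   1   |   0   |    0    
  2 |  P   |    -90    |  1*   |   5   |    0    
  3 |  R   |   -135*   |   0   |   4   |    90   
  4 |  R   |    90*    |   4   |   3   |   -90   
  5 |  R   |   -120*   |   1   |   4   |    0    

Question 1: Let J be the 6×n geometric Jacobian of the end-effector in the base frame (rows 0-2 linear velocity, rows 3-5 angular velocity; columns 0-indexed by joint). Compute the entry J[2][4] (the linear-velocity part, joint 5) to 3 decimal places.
3.464

axis z_4 = (-0.7071,-0.7071,0.0000); lever o_n−o_4 = (1.7424,-3.1566,-2.0000)
cross product → J_v[:, 4] = (1.4142,-1.4142,3.4641)
J_ω[:, 4] = z_4
entry J[2][4] = 3.4641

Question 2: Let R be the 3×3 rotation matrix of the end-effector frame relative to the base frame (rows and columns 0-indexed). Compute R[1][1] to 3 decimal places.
End-effector y-axis (col 1 of R) = (0.3536,-0.3536,0.8660)
R[1][1] = -0.3536

-0.354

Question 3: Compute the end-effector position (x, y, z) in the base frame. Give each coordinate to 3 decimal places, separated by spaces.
2.399 -3.157 3.000

after link 1: o_1 = (0.0000, 0.0000, 1.0000)
after link 2: o_2 = (-5.0000, -0.0000, 2.0000)
after link 3: o_3 = (-2.1716, 2.8284, 2.0000)
after link 4: o_4 = (0.6569, 0.0000, 5.0000)
after link 5: o_5 = (2.3992, -3.1566, 3.0000)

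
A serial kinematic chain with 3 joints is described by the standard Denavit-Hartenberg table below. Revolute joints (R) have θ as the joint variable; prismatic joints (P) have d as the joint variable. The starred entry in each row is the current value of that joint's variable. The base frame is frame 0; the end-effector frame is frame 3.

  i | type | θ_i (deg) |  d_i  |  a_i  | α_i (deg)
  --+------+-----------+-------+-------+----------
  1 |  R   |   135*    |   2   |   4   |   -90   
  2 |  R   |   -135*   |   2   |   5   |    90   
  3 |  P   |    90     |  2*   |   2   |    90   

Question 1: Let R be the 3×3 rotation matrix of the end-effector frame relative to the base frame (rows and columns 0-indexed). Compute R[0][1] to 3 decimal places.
End-effector y-axis (col 1 of R) = (0.5000,-0.5000,-0.7071)
R[0][1] = 0.5000

0.500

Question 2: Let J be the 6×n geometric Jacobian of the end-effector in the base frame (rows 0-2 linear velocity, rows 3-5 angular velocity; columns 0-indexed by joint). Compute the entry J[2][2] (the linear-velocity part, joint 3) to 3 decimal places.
-0.707

prismatic axis z_2 = (0.5000,-0.5000,-0.7071)
J_v[:, 2] = z_2; J_ω[:, 2] = (0,0,0)
entry J[2][2] = -0.7071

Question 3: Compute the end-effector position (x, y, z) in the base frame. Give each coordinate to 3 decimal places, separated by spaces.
-2.157 -3.500 4.121

after link 1: o_1 = (-2.8284, 2.8284, 2.0000)
after link 2: o_2 = (-1.7426, -1.0858, 5.5355)
after link 3: o_3 = (-2.1569, -3.5000, 4.1213)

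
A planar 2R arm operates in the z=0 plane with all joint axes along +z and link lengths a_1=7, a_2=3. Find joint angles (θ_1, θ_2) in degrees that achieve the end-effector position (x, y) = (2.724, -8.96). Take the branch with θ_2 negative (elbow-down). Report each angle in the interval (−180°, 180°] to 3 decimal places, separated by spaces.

-59.999 -44.994

cos θ_2 = (87.7018−7²−3²)/(2·7·3) = 0.7072; θ_2 = -44.9937° (elbow-down)
β = atan2(-8.9600,2.7240) = -73.0898°; ψ = atan2(-2.1211,9.1216) = -13.0907°
θ_1 = β − ψ = -59.9991°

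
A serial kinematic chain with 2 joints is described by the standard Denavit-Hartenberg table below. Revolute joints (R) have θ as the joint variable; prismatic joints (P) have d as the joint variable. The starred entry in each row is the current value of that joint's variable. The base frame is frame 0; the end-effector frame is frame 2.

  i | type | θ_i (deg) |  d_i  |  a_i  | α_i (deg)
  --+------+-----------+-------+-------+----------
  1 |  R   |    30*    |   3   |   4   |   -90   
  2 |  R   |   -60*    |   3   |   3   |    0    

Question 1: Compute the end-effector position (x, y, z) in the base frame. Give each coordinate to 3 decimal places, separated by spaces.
3.263 5.348 5.598

after link 1: o_1 = (3.4641, 2.0000, 3.0000)
after link 2: o_2 = (3.2631, 5.3481, 5.5981)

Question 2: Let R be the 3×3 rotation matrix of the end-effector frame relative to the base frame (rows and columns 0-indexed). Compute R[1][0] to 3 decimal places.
End-effector x-axis (col 0 of R) = (0.4330,0.2500,0.8660)
R[1][0] = 0.2500

0.250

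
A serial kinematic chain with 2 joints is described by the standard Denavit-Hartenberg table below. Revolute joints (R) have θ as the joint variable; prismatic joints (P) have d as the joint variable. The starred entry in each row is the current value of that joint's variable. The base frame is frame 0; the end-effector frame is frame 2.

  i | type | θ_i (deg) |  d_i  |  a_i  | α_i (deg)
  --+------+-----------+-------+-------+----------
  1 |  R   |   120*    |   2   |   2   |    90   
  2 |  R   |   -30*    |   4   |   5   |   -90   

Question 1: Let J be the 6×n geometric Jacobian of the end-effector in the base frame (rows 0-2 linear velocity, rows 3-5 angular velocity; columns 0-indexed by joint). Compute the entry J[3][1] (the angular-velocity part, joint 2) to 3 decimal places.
axis z_1 = (0.8660,0.5000,0.0000); lever o_n−o_1 = (1.2990,5.7500,-2.5000)
cross product → J_v[:, 1] = (-1.2500,2.1651,4.3301)
J_ω[:, 1] = z_1
entry J[3][1] = 0.8660

0.866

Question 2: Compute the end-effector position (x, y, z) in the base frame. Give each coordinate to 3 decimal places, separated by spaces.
after link 1: o_1 = (-1.0000, 1.7321, 2.0000)
after link 2: o_2 = (0.2990, 7.4821, -0.5000)

0.299 7.482 -0.500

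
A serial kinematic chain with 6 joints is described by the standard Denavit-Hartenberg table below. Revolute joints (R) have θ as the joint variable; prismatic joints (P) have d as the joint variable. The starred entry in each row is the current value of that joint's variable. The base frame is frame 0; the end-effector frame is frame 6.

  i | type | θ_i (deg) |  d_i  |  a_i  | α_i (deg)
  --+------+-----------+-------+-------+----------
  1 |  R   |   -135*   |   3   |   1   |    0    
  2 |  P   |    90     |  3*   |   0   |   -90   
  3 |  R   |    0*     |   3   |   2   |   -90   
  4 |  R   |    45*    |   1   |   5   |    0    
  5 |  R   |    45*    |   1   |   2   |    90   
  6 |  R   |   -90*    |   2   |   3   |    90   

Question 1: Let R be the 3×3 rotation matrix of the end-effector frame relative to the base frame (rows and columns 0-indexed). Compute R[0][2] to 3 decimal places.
End-effector z-axis (col 2 of R) = (0.7071,0.7071,0.0000)
R[0][2] = 0.7071

0.707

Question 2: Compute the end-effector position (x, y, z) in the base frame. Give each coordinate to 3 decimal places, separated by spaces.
2.828 -7.828 7.000

after link 1: o_1 = (-0.7071, -0.7071, 3.0000)
after link 2: o_2 = (-0.7071, -0.7071, 6.0000)
after link 3: o_3 = (2.8284, 0.0000, 6.0000)
after link 4: o_4 = (2.8284, -5.0000, 5.0000)
after link 5: o_5 = (1.4142, -6.4142, 4.0000)
after link 6: o_6 = (2.8284, -7.8284, 7.0000)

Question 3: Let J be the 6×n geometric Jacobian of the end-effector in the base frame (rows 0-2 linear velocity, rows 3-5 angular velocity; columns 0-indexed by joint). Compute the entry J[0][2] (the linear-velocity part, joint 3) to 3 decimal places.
axis z_2 = (0.7071,0.7071,0.0000); lever o_n−o_2 = (3.5355,-7.1213,1.0000)
cross product → J_v[:, 2] = (0.7071,-0.7071,-7.5355)
J_ω[:, 2] = z_2
entry J[0][2] = 0.7071

0.707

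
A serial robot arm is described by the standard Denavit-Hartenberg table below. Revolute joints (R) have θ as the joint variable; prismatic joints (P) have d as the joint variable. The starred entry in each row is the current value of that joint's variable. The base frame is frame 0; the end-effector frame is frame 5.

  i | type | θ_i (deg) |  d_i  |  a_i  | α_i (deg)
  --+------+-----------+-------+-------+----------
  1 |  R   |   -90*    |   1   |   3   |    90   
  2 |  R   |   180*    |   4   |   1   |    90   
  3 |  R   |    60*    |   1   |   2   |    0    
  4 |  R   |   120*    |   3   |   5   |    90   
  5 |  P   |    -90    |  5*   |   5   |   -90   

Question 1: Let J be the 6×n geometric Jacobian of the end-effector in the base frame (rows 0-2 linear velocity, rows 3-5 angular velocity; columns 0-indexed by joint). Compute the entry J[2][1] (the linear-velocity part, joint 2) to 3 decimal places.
3.000

axis z_1 = (-1.0000,-0.0000,0.0000); lever o_n−o_1 = (-10.7321,-3.0000,-1.0000)
cross product → J_v[:, 1] = (0.0000,-1.0000,3.0000)
J_ω[:, 1] = z_1
entry J[2][1] = 3.0000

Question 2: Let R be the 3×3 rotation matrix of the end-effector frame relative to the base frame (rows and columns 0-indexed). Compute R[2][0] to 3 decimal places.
End-effector x-axis (col 0 of R) = (-0.0000,0.0000,-1.0000)
R[2][0] = -1.0000

-1.000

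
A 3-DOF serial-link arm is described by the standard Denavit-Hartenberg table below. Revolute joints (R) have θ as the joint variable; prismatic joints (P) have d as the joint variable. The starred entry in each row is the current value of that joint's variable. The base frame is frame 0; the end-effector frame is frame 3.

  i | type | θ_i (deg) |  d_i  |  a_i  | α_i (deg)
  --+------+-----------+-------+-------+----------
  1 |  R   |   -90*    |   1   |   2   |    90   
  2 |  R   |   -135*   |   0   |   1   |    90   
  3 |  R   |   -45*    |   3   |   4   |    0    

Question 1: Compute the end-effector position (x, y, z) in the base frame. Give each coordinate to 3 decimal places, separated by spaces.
after link 1: o_1 = (0.0000, -2.0000, 1.0000)
after link 2: o_2 = (0.0000, -1.2929, 0.2929)
after link 3: o_3 = (2.8284, 2.8284, 0.4142)

2.828 2.828 0.414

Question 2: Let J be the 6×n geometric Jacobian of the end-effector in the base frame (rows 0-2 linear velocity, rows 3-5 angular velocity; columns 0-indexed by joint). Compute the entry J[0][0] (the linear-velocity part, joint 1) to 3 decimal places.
axis z_0 = ẑ; lever o_n−o_0 = (2.8284,2.8284,0.4142)
cross product → J_v[:, 0] = (-2.8284,2.8284,0.0000)
J_ω[:, 0] = z_0
entry J[0][0] = -2.8284

-2.828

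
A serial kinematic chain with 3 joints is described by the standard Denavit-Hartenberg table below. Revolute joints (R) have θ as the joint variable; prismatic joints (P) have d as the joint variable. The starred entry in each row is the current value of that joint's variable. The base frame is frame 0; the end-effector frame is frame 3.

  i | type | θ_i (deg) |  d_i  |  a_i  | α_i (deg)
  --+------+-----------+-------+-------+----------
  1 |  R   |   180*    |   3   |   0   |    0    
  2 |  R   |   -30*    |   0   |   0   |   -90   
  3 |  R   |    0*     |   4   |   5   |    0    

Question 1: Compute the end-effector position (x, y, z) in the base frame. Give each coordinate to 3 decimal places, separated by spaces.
after link 1: o_1 = (0.0000, 0.0000, 3.0000)
after link 2: o_2 = (0.0000, 0.0000, 3.0000)
after link 3: o_3 = (-6.3301, -0.9641, 3.0000)

-6.330 -0.964 3.000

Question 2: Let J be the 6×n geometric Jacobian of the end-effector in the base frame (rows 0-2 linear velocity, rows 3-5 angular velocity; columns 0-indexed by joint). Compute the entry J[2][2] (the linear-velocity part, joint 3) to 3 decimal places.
-5.000

axis z_2 = (-0.5000,-0.8660,0.0000); lever o_n−o_2 = (-6.3301,-0.9641,0.0000)
cross product → J_v[:, 2] = (-0.0000,-0.0000,-5.0000)
J_ω[:, 2] = z_2
entry J[2][2] = -5.0000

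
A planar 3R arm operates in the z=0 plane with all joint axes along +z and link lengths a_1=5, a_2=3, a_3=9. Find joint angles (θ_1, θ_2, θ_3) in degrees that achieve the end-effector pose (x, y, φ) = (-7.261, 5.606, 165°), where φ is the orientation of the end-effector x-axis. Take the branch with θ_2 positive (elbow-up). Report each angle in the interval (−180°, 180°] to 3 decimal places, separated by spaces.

wrist centre = target − a_3·(cos φ, sin φ) = (1.4323, 3.2766)
cos θ_2 = (12.7879−5²−3²)/(2·5·3) = -0.7071; θ_2 = 134.9971° (elbow-up)
β = atan2(3.2766,1.4323) = 66.3881°; ψ = atan2(2.1214,2.8788) = 36.3871°
θ_1 = β − ψ = 30.0010°
θ_3 = φ − θ_1 − θ_2 = 0.0019° (wrapped to (-180°,180°])

30.001 134.997 0.002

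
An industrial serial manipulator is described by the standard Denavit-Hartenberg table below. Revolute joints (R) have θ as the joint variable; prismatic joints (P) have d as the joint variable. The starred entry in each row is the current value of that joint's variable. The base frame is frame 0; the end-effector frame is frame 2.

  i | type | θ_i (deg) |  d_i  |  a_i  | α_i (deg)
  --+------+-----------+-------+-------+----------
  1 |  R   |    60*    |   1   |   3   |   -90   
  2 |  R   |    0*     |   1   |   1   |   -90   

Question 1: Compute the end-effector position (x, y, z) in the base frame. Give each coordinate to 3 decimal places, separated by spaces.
1.134 3.964 1.000

after link 1: o_1 = (1.5000, 2.5981, 1.0000)
after link 2: o_2 = (1.1340, 3.9641, 1.0000)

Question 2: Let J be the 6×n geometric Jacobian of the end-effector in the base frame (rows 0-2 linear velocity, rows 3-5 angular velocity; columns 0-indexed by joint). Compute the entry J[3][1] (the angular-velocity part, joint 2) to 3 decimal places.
-0.866

axis z_1 = (-0.8660,0.5000,0.0000); lever o_n−o_1 = (-0.3660,1.3660,0.0000)
cross product → J_v[:, 1] = (-0.0000,-0.0000,-1.0000)
J_ω[:, 1] = z_1
entry J[3][1] = -0.8660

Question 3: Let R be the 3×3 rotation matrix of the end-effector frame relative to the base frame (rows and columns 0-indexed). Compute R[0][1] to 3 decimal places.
0.866

End-effector y-axis (col 1 of R) = (0.8660,-0.5000,-0.0000)
R[0][1] = 0.8660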